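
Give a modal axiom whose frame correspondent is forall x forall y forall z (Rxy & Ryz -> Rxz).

The condition is transitivity. The 4 schema □ψ → □□ψ defines it.

□ψ → □□ψ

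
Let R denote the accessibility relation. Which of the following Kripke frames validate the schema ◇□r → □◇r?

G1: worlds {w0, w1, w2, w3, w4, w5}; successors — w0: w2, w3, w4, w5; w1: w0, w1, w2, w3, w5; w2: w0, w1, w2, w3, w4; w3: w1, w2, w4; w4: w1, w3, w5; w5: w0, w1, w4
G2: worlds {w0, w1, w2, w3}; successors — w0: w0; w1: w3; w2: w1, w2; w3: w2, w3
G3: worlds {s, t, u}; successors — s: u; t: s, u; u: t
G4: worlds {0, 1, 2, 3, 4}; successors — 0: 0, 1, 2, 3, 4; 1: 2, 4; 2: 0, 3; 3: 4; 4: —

G1

The schema corresponds to convergence: ∀x ∀y ∀z (Rxy ∧ Rxz → ∃w (Ryw ∧ Rzw)).
G1: holds.
G2: fails — Rw2w2 and Rw2w1 but w2 and w1 have no common successor.
G3: fails — Rtu and Rts but u and s have no common successor.
G4: fails — R00 and R04 but 0 and 4 have no common successor.
Valid on: G1.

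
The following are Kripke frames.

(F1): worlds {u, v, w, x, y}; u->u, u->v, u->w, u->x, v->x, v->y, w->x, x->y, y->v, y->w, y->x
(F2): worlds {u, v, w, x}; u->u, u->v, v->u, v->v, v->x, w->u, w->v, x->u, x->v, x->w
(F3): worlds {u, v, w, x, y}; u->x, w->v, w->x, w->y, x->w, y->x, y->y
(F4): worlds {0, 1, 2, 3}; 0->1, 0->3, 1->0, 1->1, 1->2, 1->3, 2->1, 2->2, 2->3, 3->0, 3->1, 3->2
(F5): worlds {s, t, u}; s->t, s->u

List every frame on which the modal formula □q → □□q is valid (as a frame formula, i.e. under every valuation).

Frame correspondent (Sahlqvist): ∀x ∀y ∀z (Rxy ∧ Ryz → Rxz) — i.e. transitivity.
(F1): fails — Ruv and Rvy but not Ruy.
(F2): fails — Ruv and Rvx but not Rux.
(F3): fails — Rxw and Rwx but not Rxx.
(F4): fails — R32 and R23 but not R33.
(F5): ✓.

(F5)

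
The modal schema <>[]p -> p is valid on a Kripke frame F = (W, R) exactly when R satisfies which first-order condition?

Replacing p by ¬p and contraposing gives the equivalent schema p → □◇p.
Suppose p→□◇p is valid. Take Rxy and set V(p)={x}. Then p at x, so □◇p at x, so ◇p at y, so some z with Ryz has p; z=x, i.e. Ryx.

symmetry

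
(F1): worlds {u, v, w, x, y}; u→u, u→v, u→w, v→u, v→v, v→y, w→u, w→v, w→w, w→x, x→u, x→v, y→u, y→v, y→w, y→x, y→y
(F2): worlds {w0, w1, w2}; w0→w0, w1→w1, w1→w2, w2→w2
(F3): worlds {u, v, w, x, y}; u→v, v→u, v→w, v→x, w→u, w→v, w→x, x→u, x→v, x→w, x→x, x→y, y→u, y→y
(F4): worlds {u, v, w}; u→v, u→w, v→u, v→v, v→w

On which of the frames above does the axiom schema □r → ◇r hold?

This is the axiom for seriality; its first-order frame correspondent is ∀x ∃y Rxy.
(F1): ✓.
(F2): ✓.
(F3): ✓.
(F4): fails — world w has no successor.

(F1), (F2), (F3)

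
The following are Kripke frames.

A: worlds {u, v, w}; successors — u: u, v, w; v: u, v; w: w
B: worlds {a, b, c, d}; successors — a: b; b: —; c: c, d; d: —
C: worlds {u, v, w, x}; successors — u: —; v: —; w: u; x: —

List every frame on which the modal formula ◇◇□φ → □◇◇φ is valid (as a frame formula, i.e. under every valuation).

The schema corresponds to a generalized confluence (Geach) condition: ∀x ∀y ∀z ((xR²y ∧ xRz) → ∃w (yRw ∧ zR²w)).
A: fails — uR²v, uRw but no t with vRt and wR²t.
B: fails — cR²c, cRd but no w with cRw and dR²w.
C: ✓.

C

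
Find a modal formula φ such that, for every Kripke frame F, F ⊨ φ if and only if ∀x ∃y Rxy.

□p → ◇p

This is seriality; the standard corresponding axiom is D: □p → ◇p.
Suppose □p→◇p is valid. At any x set V(p)=W. Then □p at x, so ◇p at x, so x has a successor.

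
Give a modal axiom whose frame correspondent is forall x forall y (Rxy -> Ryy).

□(□s → s)

A defining formula is □(□s → s) (the T□ axiom).
Suppose □(□s→s) is valid. Take Rxy and set V(s)={w : Ryw}. Then at y, □s holds; since □(□s→s) at x, □s→s at y, so s at y, i.e. Ryy.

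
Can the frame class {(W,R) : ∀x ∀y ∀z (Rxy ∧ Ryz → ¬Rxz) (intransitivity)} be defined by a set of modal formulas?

If a class were modally definable it would be closed under surjective bounded morphisms (Goldblatt–Thomason).
The 7-cycle (worlds s,t,u,v,w,x,y with s→t→u→v→w→x→y→s) is intransitive. Mapping every world to a single reflexive point • is a surjective bounded morphism; the reflexive point is not intransitive (R••∧R•• but R••).
So no modal formula (or set of formulas) defines exactly the intransitive frames.

No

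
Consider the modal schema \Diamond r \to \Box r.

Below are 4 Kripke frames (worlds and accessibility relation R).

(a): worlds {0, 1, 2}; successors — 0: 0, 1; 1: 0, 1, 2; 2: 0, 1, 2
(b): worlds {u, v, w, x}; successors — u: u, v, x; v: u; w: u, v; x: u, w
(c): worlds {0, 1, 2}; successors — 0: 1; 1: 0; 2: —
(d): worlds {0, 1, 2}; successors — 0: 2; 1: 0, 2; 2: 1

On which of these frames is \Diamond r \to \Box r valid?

(c)

Frame correspondent (Sahlqvist): \forall x \forall y \forall z (Rxy \wedge Rxz \to y = z) — i.e. partial functionality.
(a): fails — 0 sees both 0 and 1.
(b): fails — u sees both u and v.
(c): ✓.
(d): fails — 1 sees both 0 and 2.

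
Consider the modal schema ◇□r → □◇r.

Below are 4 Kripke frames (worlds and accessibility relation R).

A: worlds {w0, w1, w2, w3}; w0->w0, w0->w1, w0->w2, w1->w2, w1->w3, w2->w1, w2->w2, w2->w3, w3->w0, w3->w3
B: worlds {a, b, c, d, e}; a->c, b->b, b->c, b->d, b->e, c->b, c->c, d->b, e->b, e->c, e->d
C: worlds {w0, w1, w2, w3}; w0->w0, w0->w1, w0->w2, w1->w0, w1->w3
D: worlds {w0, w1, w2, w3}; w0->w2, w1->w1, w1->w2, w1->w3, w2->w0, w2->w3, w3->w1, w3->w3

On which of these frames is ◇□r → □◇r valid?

This is the axiom for convergence; its first-order frame correspondent is ∀x ∀y ∀z (Rxy ∧ Rxz → ∃w (Ryw ∧ Rzw)).
A: ✓.
B: ✓.
C: fails — Rw0w1 and Rw0w2 but w1 and w2 have no common successor.
D: fails — Rw2w0 and Rw2w3 but w0 and w3 have no common successor.
Valid on: A, B.

A, B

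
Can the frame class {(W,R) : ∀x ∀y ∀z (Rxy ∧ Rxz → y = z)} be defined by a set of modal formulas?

Yes, by ◇q → □q

The condition is partial functionality. A defining modal formula is ◇q → □q.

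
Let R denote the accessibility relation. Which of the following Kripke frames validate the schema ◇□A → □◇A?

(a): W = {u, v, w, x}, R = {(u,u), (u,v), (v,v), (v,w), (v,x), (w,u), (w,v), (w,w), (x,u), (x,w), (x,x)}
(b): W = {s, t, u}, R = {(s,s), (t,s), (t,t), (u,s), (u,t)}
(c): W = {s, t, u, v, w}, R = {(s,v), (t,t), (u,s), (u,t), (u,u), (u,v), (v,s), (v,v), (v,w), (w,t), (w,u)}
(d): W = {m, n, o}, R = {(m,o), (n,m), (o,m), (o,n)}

The schema corresponds to convergence: ∀x ∀y ∀z (Rxy ∧ Rxz → ∃w (Ryw ∧ Rzw)).
(a): ✓.
(b): ✓.
(c): fails — Ruv and Rut but v and t have no common successor.
(d): fails — Ron and Rom but n and m have no common successor.
Valid on: (a), (b).

(a), (b)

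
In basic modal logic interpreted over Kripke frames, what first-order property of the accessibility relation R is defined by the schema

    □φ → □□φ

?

Transitivity

Suppose □φ→□□φ is valid. Take Rxy, Ryz and set V(φ)={w : Rxw}. Then □φ at x, so □□φ at x, so □φ at y, so φ at z, i.e. Rxz.
Conversely, on a frame with transitivity the schema holds at every world under every valuation.
Frame condition: ∀x ∀y ∀z (Rxy ∧ Ryz → Rxz).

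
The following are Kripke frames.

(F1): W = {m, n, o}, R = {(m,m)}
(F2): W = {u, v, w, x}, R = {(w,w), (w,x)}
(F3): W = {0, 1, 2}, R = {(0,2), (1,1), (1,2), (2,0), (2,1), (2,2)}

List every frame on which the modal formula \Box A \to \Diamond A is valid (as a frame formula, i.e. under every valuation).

Frame correspondent (Sahlqvist): \forall x \exists y Rxy — i.e. seriality.
(F1): fails — world n has no successor.
(F2): fails — world u has no successor.
(F3): satisfies the condition.

(F3)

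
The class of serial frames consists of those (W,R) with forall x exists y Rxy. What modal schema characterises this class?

This is seriality; the standard corresponding axiom is D: □q → ◇q.

□q → ◇q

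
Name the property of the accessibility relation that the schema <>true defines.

Seriality

◇⊤ holds at w iff w has a successor, so frame-validity of ◇⊤ is exactly seriality. Equivalently via □p → ◇p:
Suppose □p→◇p is valid. At any x set V(p)=W. Then □p at x, so ◇p at x, so x has a successor.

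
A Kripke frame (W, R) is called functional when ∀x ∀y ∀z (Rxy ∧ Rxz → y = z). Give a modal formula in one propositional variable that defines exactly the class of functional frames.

A defining formula is ◇ψ → □ψ (the CD axiom).

◇ψ → □ψ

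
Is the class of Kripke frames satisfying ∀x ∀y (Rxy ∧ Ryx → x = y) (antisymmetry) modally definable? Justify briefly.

Modal frame validity is preserved under surjective bounded morphisms.
The 6-cycle (worlds w0,w1,w2,w3,w4,w5 with w0→w1→w2→w3→w4→w5→w0) is antisymmetric. Sending even-indexed worlds to • and odd-indexed worlds to ∘ is a surjective bounded morphism onto the two-world frame with •↔∘, which is not antisymmetric.
So the class is not modally definable.

Not modally definable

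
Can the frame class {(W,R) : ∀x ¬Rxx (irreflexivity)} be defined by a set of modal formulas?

No — not modally definable

If a class were modally definable it would be closed under surjective bounded morphisms (Goldblatt–Thomason).
The 5-cycle (worlds 0,1,2,3,4 with 0→1→2→3→4→0) is irreflexive, and the map sending every world to a single reflexive point • is a surjective bounded morphism (forth: every edge maps to (•,•); back: every world has a successor). So any modal formula valid on the 5-cycle is also valid on the reflexive point, which is not irreflexive.
So no modal formula (or set of formulas) defines exactly the irreflexive frames.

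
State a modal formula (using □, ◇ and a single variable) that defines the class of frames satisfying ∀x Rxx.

□r → r

The condition is reflexivity. The T schema □r → r defines it.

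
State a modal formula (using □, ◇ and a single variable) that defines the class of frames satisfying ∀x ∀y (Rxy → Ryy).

□(□p → p)

The condition is shift-reflexivity. The T□ schema □(□p → p) defines it.
Suppose □(□p→p) is valid. Take Rxy and set V(p)={w : Ryw}. Then at y, □p holds; since □(□p→p) at x, □p→p at y, so p at y, i.e. Ryy.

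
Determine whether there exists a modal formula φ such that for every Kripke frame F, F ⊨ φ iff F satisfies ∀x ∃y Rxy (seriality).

This is a Sahlqvist condition; the D axiom □q → ◇q defines it.
Suppose □q→◇q is valid. At any x set V(q)=W. Then □q at x, so ◇q at x, so x has a successor.

Yes, by □q → ◇q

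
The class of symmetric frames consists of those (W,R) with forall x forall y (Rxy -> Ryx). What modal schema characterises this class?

s → □◇s

The condition is symmetry. The B schema s → □◇s defines it.
Suppose s→□◇s is valid. Take Rxy and set V(s)={x}. Then s at x, so □◇s at x, so ◇s at y, so some z with Ryz has s; z=x, i.e. Ryx.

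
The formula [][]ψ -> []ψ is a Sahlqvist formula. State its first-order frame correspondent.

Density

Suppose □□ψ→□ψ is valid. Take Rxy and set V(ψ)={w : xR²w}. Then □□ψ at x, so □ψ at x, so ψ at y, i.e. ∃z(Rxz∧Rzy).
Conversely, any frame satisfying forall x forall y (Rxy -> exists z (Rxz & Rzy)) validates the schema.
Frame condition: forall x forall y (Rxy -> exists z (Rxz & Rzy)).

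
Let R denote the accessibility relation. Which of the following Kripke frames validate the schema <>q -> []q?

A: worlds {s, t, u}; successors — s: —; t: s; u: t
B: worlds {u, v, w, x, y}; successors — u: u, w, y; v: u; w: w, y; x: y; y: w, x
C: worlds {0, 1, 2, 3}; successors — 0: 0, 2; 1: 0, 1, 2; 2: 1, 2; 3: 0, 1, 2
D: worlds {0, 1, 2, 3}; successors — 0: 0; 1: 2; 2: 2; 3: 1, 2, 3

A

Frame correspondent (Sahlqvist): forall x forall y forall z (Rxy & Rxz -> y = z) — i.e. partial functionality.
A: condition met.
B: fails — u sees both u and w.
C: fails — 0 sees both 0 and 2.
D: fails — 3 sees both 1 and 2.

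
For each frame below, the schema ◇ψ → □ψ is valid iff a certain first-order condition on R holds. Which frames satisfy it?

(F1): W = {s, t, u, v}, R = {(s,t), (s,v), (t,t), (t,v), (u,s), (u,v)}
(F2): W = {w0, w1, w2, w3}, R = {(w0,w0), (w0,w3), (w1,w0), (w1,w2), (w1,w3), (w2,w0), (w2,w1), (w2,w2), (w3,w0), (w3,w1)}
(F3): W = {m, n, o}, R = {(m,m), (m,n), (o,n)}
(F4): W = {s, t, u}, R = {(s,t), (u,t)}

This is the axiom for partial functionality; its first-order frame correspondent is ∀x ∀y ∀z (Rxy ∧ Rxz → y = z).
(F1): fails — s sees both t and v.
(F2): fails — w0 sees both w0 and w3.
(F3): fails — m sees both m and n.
(F4): condition met.
Valid on: (F4).

(F4)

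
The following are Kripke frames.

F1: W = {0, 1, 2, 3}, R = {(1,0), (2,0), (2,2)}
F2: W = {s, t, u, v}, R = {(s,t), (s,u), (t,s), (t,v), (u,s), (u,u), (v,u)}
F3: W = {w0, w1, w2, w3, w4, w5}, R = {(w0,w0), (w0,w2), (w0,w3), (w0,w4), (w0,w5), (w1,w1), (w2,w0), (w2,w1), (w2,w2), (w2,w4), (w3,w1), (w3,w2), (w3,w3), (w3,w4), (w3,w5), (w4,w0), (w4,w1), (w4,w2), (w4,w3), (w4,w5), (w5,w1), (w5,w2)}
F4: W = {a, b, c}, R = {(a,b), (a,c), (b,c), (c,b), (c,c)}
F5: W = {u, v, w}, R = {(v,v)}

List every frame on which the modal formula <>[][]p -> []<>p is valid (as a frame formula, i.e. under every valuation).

F4, F5

This is the axiom for a generalized confluence (Geach) condition; its first-order frame correspondent is forall x forall y forall z ((xRy & xRz) -> exists w (y R^2 w & zRw)).
F1: fails — 1R0, 1R0 but no w with 0R²w and 0Rw.
F2: fails — sRt, sRt but no w with tR²w and tRw.
F3: fails — w2Rw1, w2Rw0 but no w with w1R²w and w0Rw.
F4: holds.
F5: holds.
Valid on: F4, F5.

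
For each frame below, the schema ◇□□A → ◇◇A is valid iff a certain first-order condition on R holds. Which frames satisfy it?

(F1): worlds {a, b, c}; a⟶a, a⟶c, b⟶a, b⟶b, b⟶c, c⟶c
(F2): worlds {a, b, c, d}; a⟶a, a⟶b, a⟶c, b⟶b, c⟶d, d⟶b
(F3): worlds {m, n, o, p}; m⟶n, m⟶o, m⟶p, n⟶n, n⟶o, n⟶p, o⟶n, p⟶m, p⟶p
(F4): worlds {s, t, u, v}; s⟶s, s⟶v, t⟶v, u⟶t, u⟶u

(F1), (F2), (F3)

This is the axiom for a generalized confluence (Geach) condition; its first-order frame correspondent is ∀x ∀y (xRy → ∃w (yR²w ∧ xR²w)).
(F1): holds.
(F2): holds.
(F3): holds.
(F4): fails — sRv but no w with vR²w and sR²w.
Valid on: (F1), (F2), (F3).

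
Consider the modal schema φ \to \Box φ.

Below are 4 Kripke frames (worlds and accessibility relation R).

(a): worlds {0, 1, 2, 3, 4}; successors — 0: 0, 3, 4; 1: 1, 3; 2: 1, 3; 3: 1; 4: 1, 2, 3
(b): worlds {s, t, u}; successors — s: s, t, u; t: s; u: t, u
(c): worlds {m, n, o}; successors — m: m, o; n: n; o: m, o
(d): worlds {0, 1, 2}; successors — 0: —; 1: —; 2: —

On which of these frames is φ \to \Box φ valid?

Frame correspondent (Sahlqvist): \forall x \forall z (xRz \to \exists w (x = w \wedge z = w)) — i.e. a generalized confluence (Geach) condition.
(a): fails — 0R3 but 0 ≠ 3.
(b): fails — sRt but s ≠ t.
(c): fails — mRo but m ≠ o.
(d): satisfies the condition.

(d)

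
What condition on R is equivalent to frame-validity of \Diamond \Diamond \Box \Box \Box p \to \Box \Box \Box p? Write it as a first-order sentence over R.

\forall x \forall y \forall z ((x R^2 y \wedge x R^3 z) \to \exists w (y R^3 w \wedge z = w))

This is a Sahlqvist (Geach-type) schema ◇^2□^3p → □^3◇^0p.
Minimal-valuation argument: fix x; take any y with xR^2y and any z with xR^3z. Set V(p) to the set of worlds R-reachable from y in exactly 3 steps. Then □^3p holds at y, so the antecedent holds at x; validity forces ◇^0p at z, giving a w with zR^0w and yR^3w.
First-order correspondent: \forall x \forall y \forall z ((x R^2 y \wedge x R^3 z) \to \exists w (y R^3 w \wedge z = w)).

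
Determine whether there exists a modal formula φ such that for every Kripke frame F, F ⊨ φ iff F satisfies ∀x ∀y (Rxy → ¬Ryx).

If a class were modally definable it would be closed under surjective bounded morphisms (Goldblatt–Thomason).
The 3-cycle (worlds s,t,u with s→t→u→s) is asymmetric. Mapping every world to a single reflexive point • is a surjective bounded morphism, and the reflexive point is not asymmetric (R•• but asymmetry requires ¬R••).
So the class is not modally definable.

No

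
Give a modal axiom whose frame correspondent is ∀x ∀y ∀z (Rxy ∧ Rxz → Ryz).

The condition is the Euclidean property. The 5 schema ◇q → □◇q defines it.

◇q → □◇q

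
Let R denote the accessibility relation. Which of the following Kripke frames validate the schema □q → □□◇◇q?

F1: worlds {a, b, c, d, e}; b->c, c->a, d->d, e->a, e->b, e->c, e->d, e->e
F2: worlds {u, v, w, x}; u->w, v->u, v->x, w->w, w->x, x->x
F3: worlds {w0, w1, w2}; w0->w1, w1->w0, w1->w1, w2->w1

F3

This is the axiom for a generalized confluence (Geach) condition; its first-order frame correspondent is ∀x ∀z (xR²z → ∃w (xRw ∧ zR²w)).
F1: fails — bR²a but no w with bRw and aR²w.
F2: fails — uR²x but no t with uRt and xR²t.
F3: satisfies the condition.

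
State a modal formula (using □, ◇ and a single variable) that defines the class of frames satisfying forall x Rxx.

This is reflexivity; the standard corresponding axiom is T: □p → p.
Suppose □p→p is valid. At any x set V(p)={w : Rxw}. Then □p holds at x, so p holds at x, i.e. Rxx.

□p → p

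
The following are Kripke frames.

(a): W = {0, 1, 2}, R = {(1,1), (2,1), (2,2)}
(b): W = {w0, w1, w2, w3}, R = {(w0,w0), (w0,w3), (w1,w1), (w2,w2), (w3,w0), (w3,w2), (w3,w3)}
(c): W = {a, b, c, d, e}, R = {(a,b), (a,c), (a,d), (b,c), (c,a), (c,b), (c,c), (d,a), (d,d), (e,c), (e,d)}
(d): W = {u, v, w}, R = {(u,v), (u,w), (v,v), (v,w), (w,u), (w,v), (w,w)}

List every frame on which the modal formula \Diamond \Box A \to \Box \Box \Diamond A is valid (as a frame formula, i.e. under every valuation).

(a), (d)

The schema corresponds to a generalized confluence (Geach) condition: \forall x \forall y \forall z ((xRy \wedge x R^2 z) \to \exists w (yRw \wedge zRw)).
(a): condition met.
(b): fails — w0Rw0, w0R²w2 but no w with w0Rw and w2Rw.
(c): fails — aRb, aR²d but no w with bRw and dRw.
(d): condition met.
Valid on: (a), (d).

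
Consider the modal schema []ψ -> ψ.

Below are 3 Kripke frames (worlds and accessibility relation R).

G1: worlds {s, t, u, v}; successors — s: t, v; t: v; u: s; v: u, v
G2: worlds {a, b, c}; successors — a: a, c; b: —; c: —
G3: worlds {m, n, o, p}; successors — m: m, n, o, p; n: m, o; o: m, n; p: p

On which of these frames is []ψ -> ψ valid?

none

The schema corresponds to reflexivity: forall x Rxx.
G1: fails — world s does not see itself.
G2: fails — world b does not see itself.
G3: fails — world n does not see itself.
Valid on no frame.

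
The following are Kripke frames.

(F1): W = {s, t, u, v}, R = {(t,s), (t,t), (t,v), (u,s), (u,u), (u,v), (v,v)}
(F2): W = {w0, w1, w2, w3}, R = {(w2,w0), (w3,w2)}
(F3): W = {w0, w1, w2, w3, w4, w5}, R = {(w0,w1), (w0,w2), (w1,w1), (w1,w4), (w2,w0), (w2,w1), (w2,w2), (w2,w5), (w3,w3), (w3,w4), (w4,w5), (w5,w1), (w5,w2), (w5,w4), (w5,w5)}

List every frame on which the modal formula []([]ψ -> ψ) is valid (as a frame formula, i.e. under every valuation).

This is the axiom for shift-reflexivity; its first-order frame correspondent is forall x forall y (Rxy -> Ryy).
(F1): fails — Rus but not Rss.
(F2): fails — Rw3w2 but not Rw2w2.
(F3): fails — Rw1w4 but not Rw4w4.
Valid on no frame.

none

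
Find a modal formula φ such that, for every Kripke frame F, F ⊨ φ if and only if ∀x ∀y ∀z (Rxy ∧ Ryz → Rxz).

The condition is transitivity. The 4 schema □s → □□s defines it.

□s → □□s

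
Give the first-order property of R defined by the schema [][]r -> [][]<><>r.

This is a Sahlqvist (Geach-type) schema ◇^0□^2r → □^2◇^2r.
Minimal-valuation argument: fix x; take any y with xR^0y and any z with xR^2z. Set V(r) to the set of worlds R-reachable from y in exactly 2 steps. Then □^2r holds at y, so the antecedent holds at x; validity forces ◇^2r at z, giving a w with zR^2w and yR^2w.
First-order correspondent: forall x forall z (x R^2 z -> exists w (x R^2 w & z R^2 w)).

forall x forall z (x R^2 z -> exists w (x R^2 w & z R^2 w))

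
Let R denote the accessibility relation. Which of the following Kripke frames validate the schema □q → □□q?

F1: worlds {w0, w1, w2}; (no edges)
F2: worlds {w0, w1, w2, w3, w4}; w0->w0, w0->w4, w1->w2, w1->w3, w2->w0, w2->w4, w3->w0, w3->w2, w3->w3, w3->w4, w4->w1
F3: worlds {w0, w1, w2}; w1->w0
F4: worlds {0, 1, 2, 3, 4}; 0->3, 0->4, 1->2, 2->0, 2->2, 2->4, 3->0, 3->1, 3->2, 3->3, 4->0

Frame correspondent (Sahlqvist): ∀x ∀y ∀z (Rxy ∧ Ryz → Rxz) — i.e. transitivity.
F1: holds.
F2: fails — Rw1w2 and Rw2w4 but not Rw1w4.
F3: holds.
F4: fails — R32 and R24 but not R34.
Valid on: F1, F3.

F1, F3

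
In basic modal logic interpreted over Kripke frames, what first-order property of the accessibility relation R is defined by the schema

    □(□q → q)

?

Suppose □(□q→q) is valid. Take Rxy and set V(q)={w : Ryw}. Then at y, □q holds; since □(□q→q) at x, □q→q at y, so q at y, i.e. Ryy.

shift-reflexivity: ∀x ∀y (Rxy → Ryy)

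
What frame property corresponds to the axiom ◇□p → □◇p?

Suppose ◇□p→□◇p is valid. Take Rxy, Rxz and set V(p)={w : Ryw}. Then □p at y so ◇□p at x, so □◇p at x, so ◇p at z, giving w with Rzw and Ryw.

convergence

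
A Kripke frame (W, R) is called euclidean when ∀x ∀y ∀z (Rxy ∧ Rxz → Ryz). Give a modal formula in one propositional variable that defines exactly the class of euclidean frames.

The condition is the Euclidean property. The 5 schema ◇ψ → □◇ψ defines it.
Suppose ◇ψ→□◇ψ is valid. Take Rxy, Rxz and set V(ψ)={y}. Then ◇ψ at x, so □◇ψ at x, so ◇ψ at z, so some w with Rzw has ψ; w=y, i.e. Rzy. By symmetry of the argument, Ryz.

◇ψ → □◇ψ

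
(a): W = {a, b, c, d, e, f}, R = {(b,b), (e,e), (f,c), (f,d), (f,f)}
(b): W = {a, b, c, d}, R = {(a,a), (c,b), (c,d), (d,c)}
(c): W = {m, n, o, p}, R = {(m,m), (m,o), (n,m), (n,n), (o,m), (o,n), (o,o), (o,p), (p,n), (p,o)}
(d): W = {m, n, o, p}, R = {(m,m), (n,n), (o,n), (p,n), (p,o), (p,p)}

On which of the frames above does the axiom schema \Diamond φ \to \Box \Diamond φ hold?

none

Frame correspondent (Sahlqvist): \forall x \forall y \forall z (Rxy \wedge Rxz \to Ryz) — i.e. the Euclidean property.
(a): fails — Rfc and Rfc but not Rcc.
(b): fails — Rcb and Rcb but not Rbb.
(c): fails — Rnm and Rnn but not Rmn.
(d): fails — Rpn and Rpo but not Rno.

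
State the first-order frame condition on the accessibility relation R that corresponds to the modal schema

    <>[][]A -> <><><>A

forall x forall y (xRy -> exists w (y R^2 w & x R^3 w))

This is a Sahlqvist (Geach-type) schema ◇^1□^2A → □^0◇^3A.
Minimal-valuation argument: fix x; take any y with xR^1y and any z with xR^0z. Set V(A) to the set of worlds R-reachable from y in exactly 2 steps. Then □^2A holds at y, so the antecedent holds at x; validity forces ◇^3A at z, giving a w with zR^3w and yR^2w.
First-order correspondent: forall x forall y (xRy -> exists w (y R^2 w & x R^3 w)).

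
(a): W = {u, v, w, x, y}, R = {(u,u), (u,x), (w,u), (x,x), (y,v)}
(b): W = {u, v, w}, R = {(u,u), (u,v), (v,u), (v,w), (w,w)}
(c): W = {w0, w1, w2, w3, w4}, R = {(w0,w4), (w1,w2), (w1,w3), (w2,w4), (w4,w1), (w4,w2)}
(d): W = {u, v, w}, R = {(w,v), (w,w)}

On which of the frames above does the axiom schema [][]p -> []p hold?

Frame correspondent (Sahlqvist): forall x forall y (Rxy -> exists z (Rxz & Rzy)) — i.e. density.
(a): fails — Ryv but no z with Ryz and Rzv.
(b): holds.
(c): fails — Rw1w2 but no z with Rw1z and Rzw2.
(d): holds.

(b), (d)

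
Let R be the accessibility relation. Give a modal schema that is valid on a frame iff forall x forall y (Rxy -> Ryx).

r → □◇r

The condition is symmetry. The B schema r → □◇r defines it.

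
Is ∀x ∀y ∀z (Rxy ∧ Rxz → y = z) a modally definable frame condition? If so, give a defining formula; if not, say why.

Yes, by ◇q → □q

The condition is partial functionality. A defining modal formula is ◇q → □q.
Suppose ◇q→□q is valid. Take Rxy, Rxz and set V(q)={y}. Then ◇q at x, so □q at x, so q at z, i.e. z=y.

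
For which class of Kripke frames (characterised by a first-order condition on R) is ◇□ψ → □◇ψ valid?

convergence: ∀x ∀y ∀z (Rxy ∧ Rxz → ∃w (Ryw ∧ Rzw))

Suppose ◇□ψ→□◇ψ is valid. Take Rxy, Rxz and set V(ψ)={w : Ryw}. Then □ψ at y so ◇□ψ at x, so □◇ψ at x, so ◇ψ at z, giving w with Rzw and Ryw.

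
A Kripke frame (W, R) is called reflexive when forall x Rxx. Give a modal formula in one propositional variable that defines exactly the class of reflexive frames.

□r → r

This is reflexivity; the standard corresponding axiom is T: □r → r.
Suppose □r→r is valid. At any x set V(r)={w : Rxw}. Then □r holds at x, so r holds at x, i.e. Rxx.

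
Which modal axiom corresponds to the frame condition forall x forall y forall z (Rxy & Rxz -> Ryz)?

◇ψ → □◇ψ

This is the Euclidean property; the standard corresponding axiom is 5: ◇ψ → □◇ψ.
Suppose ◇ψ→□◇ψ is valid. Take Rxy, Rxz and set V(ψ)={y}. Then ◇ψ at x, so □◇ψ at x, so ◇ψ at z, so some w with Rzw has ψ; w=y, i.e. Rzy. By symmetry of the argument, Ryz.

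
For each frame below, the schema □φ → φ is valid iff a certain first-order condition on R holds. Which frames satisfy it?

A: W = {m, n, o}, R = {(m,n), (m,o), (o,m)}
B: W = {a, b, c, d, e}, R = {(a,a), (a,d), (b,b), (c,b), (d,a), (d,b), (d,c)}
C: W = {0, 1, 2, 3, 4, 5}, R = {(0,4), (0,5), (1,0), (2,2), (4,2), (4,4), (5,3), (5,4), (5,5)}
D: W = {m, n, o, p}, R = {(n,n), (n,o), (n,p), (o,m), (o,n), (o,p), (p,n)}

This is the axiom for reflexivity; its first-order frame correspondent is ∀x Rxx.
A: fails — world m does not see itself.
B: fails — world c does not see itself.
C: fails — world 0 does not see itself.
D: fails — world m does not see itself.

none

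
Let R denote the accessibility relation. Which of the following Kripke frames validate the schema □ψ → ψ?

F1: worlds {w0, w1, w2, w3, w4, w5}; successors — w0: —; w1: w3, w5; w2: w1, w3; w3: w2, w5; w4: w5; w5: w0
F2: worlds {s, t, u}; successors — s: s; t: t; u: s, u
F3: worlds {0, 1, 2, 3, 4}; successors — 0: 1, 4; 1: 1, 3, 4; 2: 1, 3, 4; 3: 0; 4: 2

F2

Frame correspondent (Sahlqvist): ∀x Rxx — i.e. reflexivity.
F1: fails — world w0 does not see itself.
F2: condition met.
F3: fails — world 0 does not see itself.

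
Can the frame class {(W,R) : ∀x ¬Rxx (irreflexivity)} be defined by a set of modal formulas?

Modal frame validity is preserved under surjective bounded morphisms.
The 4-cycle (worlds a,b,c,d with a→b→c→d→a) is irreflexive, and the map sending every world to a single reflexive point • is a surjective bounded morphism (forth: every edge maps to (•,•); back: every world has a successor). So any modal formula valid on the 4-cycle is also valid on the reflexive point, which is not irreflexive.
Hence irreflexivity is not modally definable.

Not modally definable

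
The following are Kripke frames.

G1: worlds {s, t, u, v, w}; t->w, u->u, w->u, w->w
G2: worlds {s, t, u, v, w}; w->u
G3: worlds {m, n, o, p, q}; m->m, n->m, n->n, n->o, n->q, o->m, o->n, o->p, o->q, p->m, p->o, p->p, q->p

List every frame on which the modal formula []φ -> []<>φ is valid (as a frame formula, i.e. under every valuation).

This is the axiom for a generalized confluence (Geach) condition; its first-order frame correspondent is forall x forall z (xRz -> exists w (xRw & zRw)).
G1: satisfies the condition.
G2: fails — wRu but no w* with wRw* and uRw*.
G3: fails — nRq but no w with nRw and qRw.

G1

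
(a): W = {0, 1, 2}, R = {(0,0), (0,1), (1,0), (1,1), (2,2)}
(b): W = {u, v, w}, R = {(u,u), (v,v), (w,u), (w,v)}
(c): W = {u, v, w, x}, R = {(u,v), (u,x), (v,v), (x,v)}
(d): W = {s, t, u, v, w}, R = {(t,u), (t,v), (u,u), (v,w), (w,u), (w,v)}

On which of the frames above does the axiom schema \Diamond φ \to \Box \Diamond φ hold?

This is the axiom for the Euclidean property; its first-order frame correspondent is \forall x \forall y \forall z (Rxy \wedge Rxz \to Ryz).
(a): ✓.
(b): fails — Rwu and Rwv but not Ruv.
(c): fails — Ruv and Rux but not Rvx.
(d): fails — Rtv and Rtv but not Rvv.

(a)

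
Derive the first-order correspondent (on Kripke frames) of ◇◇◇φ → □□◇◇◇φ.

∀x ∀y ∀z ((xR³y ∧ xR²z) → ∃w (y = w ∧ zR³w))

This is a Sahlqvist (Geach-type) schema ◇^3□^0φ → □^2◇^3φ.
First-order correspondent: ∀x ∀y ∀z ((xR³y ∧ xR²z) → ∃w (y = w ∧ zR³w)).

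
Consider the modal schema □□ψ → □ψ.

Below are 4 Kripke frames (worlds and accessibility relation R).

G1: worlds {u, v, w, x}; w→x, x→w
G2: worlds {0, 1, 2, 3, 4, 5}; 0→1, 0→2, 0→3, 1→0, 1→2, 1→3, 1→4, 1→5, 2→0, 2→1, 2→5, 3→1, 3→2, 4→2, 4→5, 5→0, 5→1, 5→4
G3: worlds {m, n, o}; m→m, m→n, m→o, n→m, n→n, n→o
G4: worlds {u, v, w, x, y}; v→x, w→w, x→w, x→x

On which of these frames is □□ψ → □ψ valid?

G3, G4

The schema corresponds to density: ∀x ∀y (Rxy → ∃z (Rxz ∧ Rzy)).
G1: fails — Rxw but no z with Rxz and Rzw.
G2: fails — R42 but no z with R4z and Rz2.
G3: satisfies the condition.
G4: satisfies the condition.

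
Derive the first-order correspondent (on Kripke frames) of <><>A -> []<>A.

forall x forall y forall z ((x R^2 y & xRz) -> exists w (y = w & zRw))

This is a Sahlqvist (Geach-type) schema ◇^2□^0A → □^1◇^1A.
First-order correspondent: forall x forall y forall z ((x R^2 y & xRz) -> exists w (y = w & zRw)).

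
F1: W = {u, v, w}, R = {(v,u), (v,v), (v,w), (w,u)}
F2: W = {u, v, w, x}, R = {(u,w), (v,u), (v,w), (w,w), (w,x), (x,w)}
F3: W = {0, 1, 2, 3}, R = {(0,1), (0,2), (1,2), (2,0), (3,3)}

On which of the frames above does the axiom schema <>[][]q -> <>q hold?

F2

The schema corresponds to a generalized confluence (Geach) condition: forall x forall y (xRy -> exists w (y R^2 w & xRw)).
F1: fails — vRu but no t with uR²t and vRt.
F2: ✓.
F3: fails — 0R1 but no w with 1R²w and 0Rw.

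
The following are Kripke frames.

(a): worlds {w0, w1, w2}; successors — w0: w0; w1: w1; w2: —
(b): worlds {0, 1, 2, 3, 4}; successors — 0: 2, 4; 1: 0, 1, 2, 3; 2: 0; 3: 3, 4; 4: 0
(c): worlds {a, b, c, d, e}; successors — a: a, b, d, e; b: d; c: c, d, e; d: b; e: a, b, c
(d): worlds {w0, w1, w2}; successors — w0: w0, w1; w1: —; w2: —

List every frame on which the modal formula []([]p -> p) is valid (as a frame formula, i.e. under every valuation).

(a)

Frame correspondent (Sahlqvist): forall x forall y (Rxy -> Ryy) — i.e. shift-reflexivity.
(a): satisfies the condition.
(b): fails — R10 but not R00.
(c): fails — Reb but not Rbb.
(d): fails — Rw0w1 but not Rw1w1.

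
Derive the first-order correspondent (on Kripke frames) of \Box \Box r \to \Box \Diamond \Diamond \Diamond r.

This is a Sahlqvist (Geach-type) schema ◇^0□^2r → □^1◇^3r.
Minimal-valuation argument: fix x; take any y with xR^0y and any z with xR^1z. Set V(r) to the set of worlds R-reachable from y in exactly 2 steps. Then □^2r holds at y, so the antecedent holds at x; validity forces ◇^3r at z, giving a w with zR^3w and yR^2w.
First-order correspondent: \forall x \forall z (xRz \to \exists w (x R^2 w \wedge z R^3 w)).

\forall x \forall z (xRz \to \exists w (x R^2 w \wedge z R^3 w))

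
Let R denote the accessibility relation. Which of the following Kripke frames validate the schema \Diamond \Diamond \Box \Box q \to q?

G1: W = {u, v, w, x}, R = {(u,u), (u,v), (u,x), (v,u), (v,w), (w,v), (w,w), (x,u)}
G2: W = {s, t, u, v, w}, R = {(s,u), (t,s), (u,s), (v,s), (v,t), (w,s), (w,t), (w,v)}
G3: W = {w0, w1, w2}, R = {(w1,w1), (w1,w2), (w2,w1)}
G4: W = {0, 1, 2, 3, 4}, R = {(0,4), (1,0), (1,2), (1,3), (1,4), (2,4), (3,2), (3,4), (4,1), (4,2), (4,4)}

G1, G3

Frame correspondent (Sahlqvist): \forall x \forall y (x R^2 y \to \exists w (y R^2 w \wedge x = w)) — i.e. a generalized confluence (Geach) condition.
G1: holds.
G2: fails — tR²u but no w* with uR²w* and t=w*.
G3: holds.
G4: fails — 0R²1 but no w with 1R²w and 0=w.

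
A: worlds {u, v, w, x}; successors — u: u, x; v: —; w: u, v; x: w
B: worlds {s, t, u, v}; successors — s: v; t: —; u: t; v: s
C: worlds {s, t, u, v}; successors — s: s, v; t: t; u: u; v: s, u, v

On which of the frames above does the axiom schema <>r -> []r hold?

B

This is the axiom for partial functionality; its first-order frame correspondent is forall x forall y forall z (Rxy & Rxz -> y = z).
A: fails — u sees both u and x.
B: satisfies the condition.
C: fails — s sees both s and v.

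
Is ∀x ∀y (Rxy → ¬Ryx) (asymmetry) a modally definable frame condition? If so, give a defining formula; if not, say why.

Any modally definable frame class is closed under surjective bounded morphisms.
The 3-cycle (worlds s,t,u with s→t→u→s) is asymmetric. Mapping every world to a single reflexive point • is a surjective bounded morphism, and the reflexive point is not asymmetric (R•• but asymmetry requires ¬R••).
So no modal formula (or set of formulas) defines exactly the asymmetric frames.

Not modally definable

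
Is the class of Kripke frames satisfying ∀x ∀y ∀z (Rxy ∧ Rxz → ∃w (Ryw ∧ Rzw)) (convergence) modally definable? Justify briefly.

Yes — defined by ◇□r → □◇r

Yes: it is convergence, defined by the .2 schema ◇□r → □◇r.
Suppose ◇□r→□◇r is valid. Take Rxy, Rxz and set V(r)={w : Ryw}. Then □r at y so ◇□r at x, so □◇r at x, so ◇r at z, giving w with Rzw and Ryw.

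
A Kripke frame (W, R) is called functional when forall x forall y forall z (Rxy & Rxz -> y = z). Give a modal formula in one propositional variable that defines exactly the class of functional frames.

The condition is partial functionality. The CD schema ◇q → □q defines it.

◇q → □q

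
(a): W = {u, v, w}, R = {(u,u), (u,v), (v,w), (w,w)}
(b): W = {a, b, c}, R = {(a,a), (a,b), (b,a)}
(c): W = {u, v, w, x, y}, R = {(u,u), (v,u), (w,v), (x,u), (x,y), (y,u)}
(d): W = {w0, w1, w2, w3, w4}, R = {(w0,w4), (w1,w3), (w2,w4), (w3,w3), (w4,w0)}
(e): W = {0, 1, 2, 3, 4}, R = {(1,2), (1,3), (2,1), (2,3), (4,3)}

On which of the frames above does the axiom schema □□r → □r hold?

(a), (b)

Frame correspondent (Sahlqvist): ∀x ∀y (Rxy → ∃z (Rxz ∧ Rzy)) — i.e. density.
(a): holds.
(b): holds.
(c): fails — Rwv but no z with Rwz and Rzv.
(d): fails — Rw0w4 but no z with Rw0z and Rzw4.
(e): fails — R12 but no z with R1z and Rz2.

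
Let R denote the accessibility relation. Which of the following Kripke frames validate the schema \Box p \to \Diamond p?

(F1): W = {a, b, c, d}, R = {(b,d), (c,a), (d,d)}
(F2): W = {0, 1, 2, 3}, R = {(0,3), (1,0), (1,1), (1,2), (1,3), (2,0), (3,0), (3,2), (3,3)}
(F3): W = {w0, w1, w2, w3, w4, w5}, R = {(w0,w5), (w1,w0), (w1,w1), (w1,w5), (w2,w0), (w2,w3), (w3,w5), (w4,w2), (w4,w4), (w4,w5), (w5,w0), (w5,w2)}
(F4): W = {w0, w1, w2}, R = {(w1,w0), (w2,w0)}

Frame correspondent (Sahlqvist): \forall x \exists y Rxy — i.e. seriality.
(F1): fails — world a has no successor.
(F2): satisfies the condition.
(F3): satisfies the condition.
(F4): fails — world w0 has no successor.
Valid on: (F2), (F3).

(F2), (F3)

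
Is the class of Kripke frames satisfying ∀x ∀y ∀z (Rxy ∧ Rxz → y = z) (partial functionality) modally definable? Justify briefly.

The condition is partial functionality. A defining modal formula is ◇q → □q.

Yes — defined by ◇q → □q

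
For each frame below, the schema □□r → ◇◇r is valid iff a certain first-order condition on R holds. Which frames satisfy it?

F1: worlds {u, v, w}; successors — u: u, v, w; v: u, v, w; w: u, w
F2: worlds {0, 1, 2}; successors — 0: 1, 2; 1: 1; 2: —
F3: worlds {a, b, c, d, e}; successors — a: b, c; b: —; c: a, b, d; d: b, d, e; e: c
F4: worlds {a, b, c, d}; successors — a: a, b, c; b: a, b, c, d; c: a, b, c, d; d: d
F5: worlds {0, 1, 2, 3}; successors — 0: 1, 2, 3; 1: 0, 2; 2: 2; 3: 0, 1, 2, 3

F1, F4, F5

The schema corresponds to a generalized confluence (Geach) condition: ∀x ∃w (xR²w ∧ xR²w).
F1: ✓.
F2: fails — at 2 but no w with 2R²w and 2R²w.
F3: fails — at b but no w with bR²w and bR²w.
F4: ✓.
F5: ✓.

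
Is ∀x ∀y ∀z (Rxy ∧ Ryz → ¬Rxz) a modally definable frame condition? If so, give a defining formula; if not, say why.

Modal frame validity is preserved under surjective bounded morphisms.
The 5-cycle (worlds s,t,u,v,w with s→t→u→v→w→s) is intransitive. Mapping every world to a single reflexive point • is a surjective bounded morphism; the reflexive point is not intransitive (R••∧R•• but R••).
So the class is not modally definable.

No — not modally definable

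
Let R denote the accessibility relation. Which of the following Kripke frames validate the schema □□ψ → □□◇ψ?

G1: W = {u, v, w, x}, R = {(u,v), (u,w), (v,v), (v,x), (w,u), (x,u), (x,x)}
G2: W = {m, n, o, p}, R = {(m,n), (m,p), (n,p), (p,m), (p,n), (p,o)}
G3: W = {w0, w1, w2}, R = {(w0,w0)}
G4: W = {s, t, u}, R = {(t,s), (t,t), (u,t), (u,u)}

Frame correspondent (Sahlqvist): ∀x ∀z (xR²z → ∃w (xR²w ∧ zRw)) — i.e. a generalized confluence (Geach) condition.
G1: fails — wR²w but no t with wR²t and wRt.
G2: fails — mR²o but no w with mR²w and oRw.
G3: condition met.
G4: fails — tR²s but no w with tR²w and sRw.
Valid on: G3.

G3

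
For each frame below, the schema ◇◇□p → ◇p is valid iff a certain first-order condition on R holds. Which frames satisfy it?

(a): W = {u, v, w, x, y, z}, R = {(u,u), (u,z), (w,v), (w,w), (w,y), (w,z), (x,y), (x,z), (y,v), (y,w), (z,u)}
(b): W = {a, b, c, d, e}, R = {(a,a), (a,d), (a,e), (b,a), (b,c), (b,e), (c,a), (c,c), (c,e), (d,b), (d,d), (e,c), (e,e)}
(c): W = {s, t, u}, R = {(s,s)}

Frame correspondent (Sahlqvist): ∀x ∀y (xR²y → ∃w (yRw ∧ xRw)) — i.e. a generalized confluence (Geach) condition.
(a): fails — wR²v but no t with vRt and wRt.
(b): fails — bR²d but no w with dRw and bRw.
(c): condition met.

(c)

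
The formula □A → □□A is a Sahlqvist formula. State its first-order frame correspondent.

Transitivity

Suppose □A→□□A is valid. Take Rxy, Ryz and set V(A)={w : Rxw}. Then □A at x, so □□A at x, so □A at y, so A at z, i.e. Rxz.
Conversely, on a frame with transitivity the schema holds at every world under every valuation.
So the correspondent is transitivity.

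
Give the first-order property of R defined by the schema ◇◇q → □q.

∀x ∀y ∀z ((xR²y ∧ xRz) → ∃w (y = w ∧ z = w))

This is a Sahlqvist (Geach-type) schema ◇^2□^0q → □^1◇^0q.
Minimal-valuation argument: fix x; take any y with xR^2y and any z with xR^1z. Set V(q) to the set of worlds R-reachable from y in exactly 0 steps. Then □^0q holds at y, so the antecedent holds at x; validity forces ◇^0q at z, giving a w with zR^0w and yR^0w.
First-order correspondent: ∀x ∀y ∀z ((xR²y ∧ xRz) → ∃w (y = w ∧ z = w)).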